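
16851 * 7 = 117957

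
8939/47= 190+9/47 = 190.19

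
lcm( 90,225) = 450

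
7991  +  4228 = 12219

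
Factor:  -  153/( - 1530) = 2^(- 1)*5^( - 1) = 1/10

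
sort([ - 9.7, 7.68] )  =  [-9.7,7.68]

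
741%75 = 66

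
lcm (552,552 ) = 552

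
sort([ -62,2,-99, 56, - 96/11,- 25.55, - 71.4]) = [ - 99 , - 71.4 , - 62,  -  25.55, - 96/11, 2,  56] 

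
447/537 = 149/179 = 0.83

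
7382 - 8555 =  - 1173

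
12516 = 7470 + 5046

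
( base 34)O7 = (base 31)QH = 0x337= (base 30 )RD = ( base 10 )823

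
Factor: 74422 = 2^1*127^1*293^1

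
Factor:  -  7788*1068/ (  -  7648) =2^(-1)*3^2*  11^1 * 59^1*89^1 * 239^ ( - 1) = 519849/478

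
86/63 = 86/63 =1.37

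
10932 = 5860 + 5072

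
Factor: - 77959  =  -7^2*37^1*43^1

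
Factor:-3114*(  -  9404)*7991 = 234008891496 = 2^3 * 3^2*61^1*131^1*173^1*2351^1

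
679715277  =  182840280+496874997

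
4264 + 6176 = 10440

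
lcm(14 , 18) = 126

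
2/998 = 1/499 = 0.00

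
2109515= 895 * 2357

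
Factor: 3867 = 3^1*1289^1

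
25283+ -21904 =3379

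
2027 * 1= 2027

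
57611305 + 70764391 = 128375696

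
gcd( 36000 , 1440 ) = 1440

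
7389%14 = 11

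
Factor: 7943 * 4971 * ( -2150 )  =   - 2^1*3^1*5^2  *13^2*43^1*47^1*1657^1=   -84892003950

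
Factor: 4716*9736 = 2^5*3^2*131^1*1217^1= 45914976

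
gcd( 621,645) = 3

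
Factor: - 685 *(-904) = 2^3* 5^1* 113^1*137^1  =  619240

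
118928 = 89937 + 28991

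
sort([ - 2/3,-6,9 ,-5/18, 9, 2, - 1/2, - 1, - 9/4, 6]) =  [ - 6, - 9/4, - 1, - 2/3, - 1/2,  -  5/18 , 2,6, 9, 9 ]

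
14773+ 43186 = 57959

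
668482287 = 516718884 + 151763403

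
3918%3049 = 869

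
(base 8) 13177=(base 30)6bt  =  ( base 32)5jv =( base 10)5759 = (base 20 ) e7j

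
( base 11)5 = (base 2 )101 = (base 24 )5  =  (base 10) 5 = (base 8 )5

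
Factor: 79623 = 3^4*983^1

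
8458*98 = 828884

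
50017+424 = 50441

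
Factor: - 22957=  - 11^1*2087^1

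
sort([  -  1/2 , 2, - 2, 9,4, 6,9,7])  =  [  -  2, - 1/2,2, 4,6, 7,9,9]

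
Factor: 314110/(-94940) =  - 2^ ( - 1)*  47^( - 1)*  311^1  =  - 311/94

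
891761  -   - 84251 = 976012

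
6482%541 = 531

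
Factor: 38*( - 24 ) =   -  912= - 2^4*3^1*19^1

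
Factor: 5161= 13^1*397^1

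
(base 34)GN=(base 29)jg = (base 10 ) 567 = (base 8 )1067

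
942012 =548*1719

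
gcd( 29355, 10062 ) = 3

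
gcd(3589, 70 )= 1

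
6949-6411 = 538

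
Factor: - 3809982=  - 2^1*3^1* 11^1*57727^1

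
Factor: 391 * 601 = 17^1*23^1 * 601^1 = 234991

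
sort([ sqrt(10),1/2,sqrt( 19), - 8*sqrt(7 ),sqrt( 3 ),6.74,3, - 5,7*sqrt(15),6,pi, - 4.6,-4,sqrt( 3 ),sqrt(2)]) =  [ - 8*sqrt( 7), - 5, - 4.6,  -  4,1/2 , sqrt(2 ),sqrt( 3),sqrt( 3), 3, pi,sqrt (10),sqrt( 19),6,6.74,7*sqrt( 15 ) ] 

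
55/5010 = 11/1002 = 0.01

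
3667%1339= 989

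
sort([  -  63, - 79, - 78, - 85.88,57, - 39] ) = [ - 85.88, -79 , -78, - 63, - 39, 57 ] 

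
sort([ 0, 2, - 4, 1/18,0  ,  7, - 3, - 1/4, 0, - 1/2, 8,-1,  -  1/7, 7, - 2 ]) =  [  -  4, - 3, - 2, - 1, - 1/2, - 1/4, - 1/7,0, 0, 0,1/18,2, 7 , 7,8]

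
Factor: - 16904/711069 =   -  2^3*3^(-1)*421^( - 1)*563^( - 1)*2113^1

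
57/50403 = 19/16801 = 0.00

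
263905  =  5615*47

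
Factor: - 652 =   -  2^2*163^1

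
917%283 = 68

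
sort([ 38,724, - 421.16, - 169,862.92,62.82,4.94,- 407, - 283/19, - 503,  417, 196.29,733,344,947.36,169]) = [  -  503 , - 421.16, - 407, -169, - 283/19, 4.94,38, 62.82,  169,196.29,344,417,724,  733, 862.92,947.36] 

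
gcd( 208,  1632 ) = 16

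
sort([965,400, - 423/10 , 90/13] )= [ - 423/10,90/13, 400, 965] 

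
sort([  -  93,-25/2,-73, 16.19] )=[ - 93, - 73,-25/2,16.19 ] 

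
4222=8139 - 3917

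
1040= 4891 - 3851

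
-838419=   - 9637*87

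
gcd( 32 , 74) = 2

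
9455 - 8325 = 1130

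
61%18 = 7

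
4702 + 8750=13452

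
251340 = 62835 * 4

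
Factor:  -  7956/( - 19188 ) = 17/41 = 17^1*41^( - 1)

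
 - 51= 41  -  92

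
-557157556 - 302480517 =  - 859638073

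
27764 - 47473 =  - 19709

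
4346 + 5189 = 9535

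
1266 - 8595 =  - 7329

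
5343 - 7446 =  - 2103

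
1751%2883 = 1751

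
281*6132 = 1723092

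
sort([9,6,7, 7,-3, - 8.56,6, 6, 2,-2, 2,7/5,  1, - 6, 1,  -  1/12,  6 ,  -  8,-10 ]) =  [-10, -8.56,-8,-6 , -3 , - 2,-1/12,1,1, 7/5, 2, 2,6,6, 6, 6, 7 , 7, 9 ]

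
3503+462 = 3965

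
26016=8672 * 3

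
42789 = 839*51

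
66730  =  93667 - 26937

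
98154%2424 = 1194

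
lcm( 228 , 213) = 16188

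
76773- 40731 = 36042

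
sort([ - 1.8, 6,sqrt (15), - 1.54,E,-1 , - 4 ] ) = [ - 4, - 1.8,-1.54,-1,  E,sqrt( 15),6]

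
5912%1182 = 2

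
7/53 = 7/53=   0.13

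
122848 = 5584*22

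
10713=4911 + 5802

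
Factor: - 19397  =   - 7^1 * 17^1*163^1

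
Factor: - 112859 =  - 112859^1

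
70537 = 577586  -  507049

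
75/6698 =75/6698=0.01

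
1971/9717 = 657/3239 = 0.20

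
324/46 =162/23 = 7.04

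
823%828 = 823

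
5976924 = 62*96402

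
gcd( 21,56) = 7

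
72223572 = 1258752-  - 70964820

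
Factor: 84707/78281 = 53^( - 1 )*211^(-1) * 12101^1 = 12101/11183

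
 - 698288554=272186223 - 970474777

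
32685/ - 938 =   -  32685/938 = - 34.85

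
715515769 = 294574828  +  420940941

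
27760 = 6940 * 4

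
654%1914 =654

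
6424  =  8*803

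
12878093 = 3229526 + 9648567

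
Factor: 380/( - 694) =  - 2^1*5^1*19^1*347^( - 1) = - 190/347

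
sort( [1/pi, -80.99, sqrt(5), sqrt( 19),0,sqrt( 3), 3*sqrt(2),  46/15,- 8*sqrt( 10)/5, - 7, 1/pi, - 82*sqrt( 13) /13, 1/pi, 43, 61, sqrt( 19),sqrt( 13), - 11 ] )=[ - 80.99,  -  82*sqrt( 13 )/13, - 11, - 7, - 8*sqrt ( 10) /5, 0, 1/pi, 1/pi, 1/pi  ,  sqrt( 3), sqrt(5 ), 46/15,sqrt( 13),3*sqrt( 2 ), sqrt(19 ), sqrt( 19),43,61 ] 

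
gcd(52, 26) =26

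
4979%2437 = 105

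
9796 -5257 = 4539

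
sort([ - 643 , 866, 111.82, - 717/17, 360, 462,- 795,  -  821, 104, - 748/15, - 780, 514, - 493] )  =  [-821, - 795, - 780 , - 643 , - 493 , - 748/15, - 717/17, 104, 111.82, 360 , 462,514,866]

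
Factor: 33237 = 3^3 * 1231^1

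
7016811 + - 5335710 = 1681101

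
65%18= 11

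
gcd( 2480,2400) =80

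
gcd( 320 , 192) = 64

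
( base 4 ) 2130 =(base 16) 9C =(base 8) 234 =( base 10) 156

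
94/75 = 94/75 = 1.25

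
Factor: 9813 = 3^1*3271^1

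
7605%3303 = 999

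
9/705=3/235 = 0.01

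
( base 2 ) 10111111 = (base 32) 5v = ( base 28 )6N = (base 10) 191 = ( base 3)21002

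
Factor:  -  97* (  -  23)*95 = 211945 = 5^1* 19^1*23^1*97^1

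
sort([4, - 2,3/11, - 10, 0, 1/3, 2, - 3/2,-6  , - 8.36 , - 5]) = [-10, - 8.36, -6, - 5, - 2, -3/2, 0 , 3/11, 1/3,2,4 ]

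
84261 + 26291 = 110552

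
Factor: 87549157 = 181^1*483697^1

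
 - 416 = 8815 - 9231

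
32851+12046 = 44897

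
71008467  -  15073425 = 55935042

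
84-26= 58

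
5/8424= 5/8424 = 0.00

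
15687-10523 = 5164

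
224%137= 87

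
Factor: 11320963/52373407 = 17^1 * 131^( - 1) * 401^( - 1 )*593^1 * 997^( -1)*1123^1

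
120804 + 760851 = 881655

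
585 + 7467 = 8052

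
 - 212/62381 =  - 4/1177 = -  0.00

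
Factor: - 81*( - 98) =7938 =2^1*3^4*7^2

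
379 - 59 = 320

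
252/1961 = 252/1961 = 0.13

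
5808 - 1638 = 4170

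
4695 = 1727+2968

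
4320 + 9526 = 13846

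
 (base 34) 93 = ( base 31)9u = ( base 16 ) 135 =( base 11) 261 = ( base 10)309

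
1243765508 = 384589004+859176504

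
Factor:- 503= - 503^1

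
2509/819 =3 + 4/63 = 3.06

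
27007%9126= 8755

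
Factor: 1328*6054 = 2^5*3^1*83^1*1009^1 = 8039712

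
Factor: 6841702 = 2^1*7^1*71^1 * 6883^1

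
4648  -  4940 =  - 292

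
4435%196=123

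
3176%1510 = 156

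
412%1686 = 412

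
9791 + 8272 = 18063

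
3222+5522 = 8744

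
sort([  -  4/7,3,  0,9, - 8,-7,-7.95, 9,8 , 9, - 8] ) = [-8, - 8, - 7.95, - 7,-4/7, 0,  3,8,9,  9, 9]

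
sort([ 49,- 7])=[ - 7,49]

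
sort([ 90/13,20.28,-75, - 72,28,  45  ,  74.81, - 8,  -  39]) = [  -  75, - 72,-39,  -  8, 90/13,  20.28,28, 45,74.81 ] 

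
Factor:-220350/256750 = - 3^1*5^ (-1) * 79^( - 1) * 113^1 = -339/395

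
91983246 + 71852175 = 163835421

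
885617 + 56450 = 942067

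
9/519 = 3/173=0.02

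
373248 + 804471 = 1177719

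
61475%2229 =1292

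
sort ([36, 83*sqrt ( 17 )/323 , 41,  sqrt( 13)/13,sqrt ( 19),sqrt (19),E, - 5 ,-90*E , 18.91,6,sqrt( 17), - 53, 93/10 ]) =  [ - 90*E, - 53, - 5 , sqrt( 13 )/13,83* sqrt(17)/323, E, sqrt(  17),  sqrt( 19 ), sqrt( 19), 6,93/10 , 18.91,  36,41 ] 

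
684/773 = 684/773 = 0.88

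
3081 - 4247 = -1166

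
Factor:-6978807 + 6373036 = -31^1*19541^1 = -605771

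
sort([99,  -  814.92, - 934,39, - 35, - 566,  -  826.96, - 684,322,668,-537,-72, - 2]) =[ - 934,  -  826.96, - 814.92, - 684, - 566, - 537, - 72 , - 35 ,  -  2, 39,99,322,668 ] 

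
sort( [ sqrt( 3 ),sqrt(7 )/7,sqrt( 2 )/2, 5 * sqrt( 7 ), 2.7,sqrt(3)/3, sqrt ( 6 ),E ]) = [ sqrt( 7)/7,sqrt( 3 ) /3,sqrt (2)/2, sqrt ( 3 ), sqrt ( 6 ), 2.7, E,5 * sqrt( 7)] 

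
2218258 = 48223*46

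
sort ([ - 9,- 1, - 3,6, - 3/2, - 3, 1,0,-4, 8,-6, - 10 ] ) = [ - 10, - 9, - 6,-4, - 3,  -  3, - 3/2, - 1, 0, 1,6, 8]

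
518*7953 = 4119654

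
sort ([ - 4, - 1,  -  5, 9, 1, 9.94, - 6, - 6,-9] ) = [- 9, - 6, - 6,-5, - 4 , -1, 1,  9 , 9.94 ]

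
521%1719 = 521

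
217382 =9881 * 22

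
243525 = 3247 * 75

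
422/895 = 422/895 = 0.47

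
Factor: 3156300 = 2^2*3^3*5^2*7^1*167^1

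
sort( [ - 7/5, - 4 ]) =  [ - 4, - 7/5 ]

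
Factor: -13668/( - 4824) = 2^( - 1)  *  3^(  -  1)*17^1 = 17/6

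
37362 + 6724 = 44086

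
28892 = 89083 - 60191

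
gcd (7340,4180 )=20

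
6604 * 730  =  4820920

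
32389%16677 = 15712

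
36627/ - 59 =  - 621 + 12/59 = - 620.80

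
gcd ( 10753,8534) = 1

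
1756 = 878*2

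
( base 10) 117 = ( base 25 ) 4H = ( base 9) 140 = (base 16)75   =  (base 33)3i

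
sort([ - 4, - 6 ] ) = [ -6,-4 ]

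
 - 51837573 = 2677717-54515290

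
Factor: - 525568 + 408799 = -116769 = - 3^1*38923^1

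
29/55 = 29/55 = 0.53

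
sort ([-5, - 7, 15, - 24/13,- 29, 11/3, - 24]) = [-29,-24, - 7, - 5, - 24/13, 11/3,15]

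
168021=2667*63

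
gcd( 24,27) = 3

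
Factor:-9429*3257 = - 3^1*7^1*449^1*3257^1 =- 30710253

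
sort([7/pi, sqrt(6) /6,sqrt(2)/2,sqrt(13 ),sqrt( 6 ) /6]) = [sqrt(6)/6, sqrt( 6)/6,sqrt( 2)/2,7/pi, sqrt(13 ) ]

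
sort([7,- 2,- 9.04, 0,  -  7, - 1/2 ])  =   [  -  9.04,-7, - 2, - 1/2,0,7]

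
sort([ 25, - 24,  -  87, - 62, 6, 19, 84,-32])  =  [ - 87, - 62,- 32, - 24, 6, 19 , 25, 84 ]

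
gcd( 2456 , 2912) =8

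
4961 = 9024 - 4063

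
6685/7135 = 1337/1427=   0.94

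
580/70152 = 145/17538 = 0.01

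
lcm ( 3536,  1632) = 21216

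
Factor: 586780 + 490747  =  1077527 = 11^1*23^1*4259^1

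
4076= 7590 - 3514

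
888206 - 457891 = 430315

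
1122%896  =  226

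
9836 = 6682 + 3154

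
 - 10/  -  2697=10/2697 = 0.00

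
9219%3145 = 2929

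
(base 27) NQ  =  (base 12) 45B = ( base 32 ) K7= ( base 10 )647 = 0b1010000111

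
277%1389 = 277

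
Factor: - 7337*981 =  - 3^2*11^1*23^1 * 29^1 * 109^1 = - 7197597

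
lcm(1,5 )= 5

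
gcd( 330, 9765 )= 15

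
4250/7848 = 2125/3924 = 0.54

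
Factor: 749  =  7^1*107^1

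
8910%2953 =51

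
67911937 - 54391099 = 13520838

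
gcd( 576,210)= 6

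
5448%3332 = 2116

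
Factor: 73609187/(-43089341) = - 3323^( - 1 ) * 12967^( - 1 )*73609187^1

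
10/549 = 10/549= 0.02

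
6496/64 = 203/2 = 101.50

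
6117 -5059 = 1058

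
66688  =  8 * 8336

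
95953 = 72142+23811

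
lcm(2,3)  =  6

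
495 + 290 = 785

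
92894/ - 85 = - 1093 +11/85 = -1092.87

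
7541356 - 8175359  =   - 634003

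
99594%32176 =3066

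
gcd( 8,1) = 1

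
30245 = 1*30245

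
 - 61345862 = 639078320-700424182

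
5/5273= 5/5273 = 0.00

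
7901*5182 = 40942982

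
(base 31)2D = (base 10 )75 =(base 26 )2n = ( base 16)4B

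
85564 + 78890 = 164454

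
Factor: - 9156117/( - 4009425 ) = 3052039/1336475  =  5^( - 2 )*7^ (  -  2 )*47^1*1091^( - 1 )*64937^1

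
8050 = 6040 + 2010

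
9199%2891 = 526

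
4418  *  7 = 30926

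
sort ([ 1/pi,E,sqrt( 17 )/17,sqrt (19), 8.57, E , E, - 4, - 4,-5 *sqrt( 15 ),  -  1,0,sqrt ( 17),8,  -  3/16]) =[ - 5*sqrt(15), - 4, - 4,  -  1,- 3/16,0, sqrt( 17) /17 , 1/pi,  E, E, E, sqrt(17),sqrt(19 ) , 8, 8.57]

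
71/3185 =71/3185 = 0.02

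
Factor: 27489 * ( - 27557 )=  - 3^1  *  7^2 * 11^1 * 17^2*1621^1  =  -757514373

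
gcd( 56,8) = 8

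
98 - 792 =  - 694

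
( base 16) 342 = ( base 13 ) 4C2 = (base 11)699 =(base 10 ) 834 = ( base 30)RO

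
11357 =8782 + 2575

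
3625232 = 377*9616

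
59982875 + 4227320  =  64210195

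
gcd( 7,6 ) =1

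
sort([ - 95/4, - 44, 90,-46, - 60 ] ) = [ - 60  , - 46,-44, - 95/4, 90]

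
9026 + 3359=12385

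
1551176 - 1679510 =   -  128334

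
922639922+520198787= 1442838709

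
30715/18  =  30715/18 = 1706.39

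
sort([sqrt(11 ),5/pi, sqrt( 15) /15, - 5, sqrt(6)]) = [-5,sqrt (15 ) /15,5/pi, sqrt ( 6 ),sqrt( 11) ]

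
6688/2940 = 1672/735 = 2.27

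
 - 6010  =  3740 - 9750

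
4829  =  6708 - 1879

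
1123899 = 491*2289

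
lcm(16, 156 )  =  624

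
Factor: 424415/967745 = 29^1*2927^1 * 193549^ ( - 1 ) = 84883/193549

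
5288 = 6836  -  1548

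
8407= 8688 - 281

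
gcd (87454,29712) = 2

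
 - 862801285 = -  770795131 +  -92006154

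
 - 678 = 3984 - 4662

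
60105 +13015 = 73120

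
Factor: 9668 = 2^2*2417^1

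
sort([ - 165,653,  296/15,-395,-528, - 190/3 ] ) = [ - 528, - 395,-165, - 190/3,296/15,653]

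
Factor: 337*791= 266567  =  7^1 *113^1*337^1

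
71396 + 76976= 148372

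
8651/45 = 8651/45 = 192.24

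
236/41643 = 236/41643=0.01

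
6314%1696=1226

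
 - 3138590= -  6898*455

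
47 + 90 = 137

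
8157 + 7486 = 15643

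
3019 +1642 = 4661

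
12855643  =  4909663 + 7945980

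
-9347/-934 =10 + 7/934 = 10.01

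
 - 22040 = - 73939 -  - 51899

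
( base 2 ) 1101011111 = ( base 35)ON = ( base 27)14q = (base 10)863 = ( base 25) 19D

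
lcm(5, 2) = 10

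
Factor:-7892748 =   -  2^2*  3^3 *107^1 * 683^1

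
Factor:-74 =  - 2^1*37^1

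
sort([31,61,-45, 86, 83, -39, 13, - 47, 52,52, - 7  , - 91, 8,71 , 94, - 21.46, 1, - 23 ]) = [ - 91, - 47, - 45,  -  39, - 23, - 21.46, - 7 , 1, 8,13,  31,  52, 52,61 , 71 , 83,86,94]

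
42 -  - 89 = 131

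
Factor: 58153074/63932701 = 2^1*3^1*7^( - 1 )*19^( - 1)*43^( - 1) * 167^1* 1597^ ( - 1 )*8291^1 = 8307582/9133243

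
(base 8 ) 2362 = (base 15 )596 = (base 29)1ej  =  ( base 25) 20g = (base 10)1266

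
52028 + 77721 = 129749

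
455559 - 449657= 5902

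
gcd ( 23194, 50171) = 1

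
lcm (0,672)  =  0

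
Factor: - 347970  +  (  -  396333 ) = - 744303 = -  3^1  *7^1*23^2*67^1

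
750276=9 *83364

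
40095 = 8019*5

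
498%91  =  43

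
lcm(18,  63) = 126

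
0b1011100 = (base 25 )3H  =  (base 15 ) 62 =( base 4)1130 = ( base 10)92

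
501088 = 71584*7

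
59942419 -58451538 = 1490881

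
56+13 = 69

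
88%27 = 7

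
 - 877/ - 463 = 877/463 = 1.89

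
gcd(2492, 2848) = 356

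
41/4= 41/4 = 10.25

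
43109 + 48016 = 91125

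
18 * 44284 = 797112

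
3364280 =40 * 84107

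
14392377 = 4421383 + 9970994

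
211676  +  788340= 1000016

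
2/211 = 2/211 =0.01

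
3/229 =3/229  =  0.01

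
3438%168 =78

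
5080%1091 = 716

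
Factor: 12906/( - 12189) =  - 18/17 = -2^1 * 3^2 * 17^( - 1 ) 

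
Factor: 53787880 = 2^3*5^1*349^1 * 3853^1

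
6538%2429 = 1680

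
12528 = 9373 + 3155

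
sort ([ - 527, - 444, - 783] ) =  [ - 783, - 527, - 444]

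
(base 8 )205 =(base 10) 133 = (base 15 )8d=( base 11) 111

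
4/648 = 1/162 = 0.01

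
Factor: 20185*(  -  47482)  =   - 958424170 = - 2^1*5^1*11^1*367^1 * 23741^1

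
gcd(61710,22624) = 2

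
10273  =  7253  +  3020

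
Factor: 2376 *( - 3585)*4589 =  - 2^3*3^4*5^1*11^1*13^1*239^1*353^1 = - 39088918440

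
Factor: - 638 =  -2^1*11^1*29^1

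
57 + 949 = 1006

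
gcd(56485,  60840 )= 65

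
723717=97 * 7461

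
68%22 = 2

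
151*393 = 59343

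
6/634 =3/317 = 0.01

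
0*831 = 0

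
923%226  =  19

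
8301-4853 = 3448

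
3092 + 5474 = 8566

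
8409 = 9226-817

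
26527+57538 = 84065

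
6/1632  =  1/272 = 0.00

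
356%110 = 26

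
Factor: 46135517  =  43^1*1072919^1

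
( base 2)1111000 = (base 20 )60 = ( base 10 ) 120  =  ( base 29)44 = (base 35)3f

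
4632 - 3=4629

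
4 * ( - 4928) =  - 19712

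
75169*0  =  0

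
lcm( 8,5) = 40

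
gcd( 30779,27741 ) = 7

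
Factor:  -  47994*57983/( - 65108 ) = 2^( - 1) * 3^1*19^1 * 23^1*41^(  -  1 )*397^( - 1)*421^1*2521^1 = 1391418051/32554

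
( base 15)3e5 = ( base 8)1572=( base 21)208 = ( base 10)890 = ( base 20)24a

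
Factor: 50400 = 2^5*3^2*5^2*7^1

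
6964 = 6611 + 353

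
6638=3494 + 3144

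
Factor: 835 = 5^1*167^1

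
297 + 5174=5471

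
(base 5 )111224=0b111101100011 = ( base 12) 2343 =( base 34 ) 3DT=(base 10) 3939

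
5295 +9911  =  15206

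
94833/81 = 1170 + 7/9 = 1170.78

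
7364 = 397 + 6967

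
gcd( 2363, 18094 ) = 1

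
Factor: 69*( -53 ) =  - 3657 = - 3^1*23^1*53^1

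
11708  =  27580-15872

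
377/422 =377/422 = 0.89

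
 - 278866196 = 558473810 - 837340006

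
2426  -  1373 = 1053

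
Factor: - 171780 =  - 2^2 * 3^1 * 5^1*7^1*409^1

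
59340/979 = 60 + 600/979 =60.61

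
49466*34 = 1681844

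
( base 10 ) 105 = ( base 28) 3L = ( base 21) 50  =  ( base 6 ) 253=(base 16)69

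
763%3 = 1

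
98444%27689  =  15377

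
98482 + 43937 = 142419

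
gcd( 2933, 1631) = 7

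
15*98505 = 1477575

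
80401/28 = 80401/28 = 2871.46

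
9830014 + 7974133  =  17804147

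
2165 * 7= 15155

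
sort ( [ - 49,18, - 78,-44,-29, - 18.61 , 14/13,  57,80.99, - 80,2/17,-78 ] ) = [ - 80, - 78, - 78, - 49, - 44, - 29,-18.61,  2/17, 14/13,18, 57,80.99 ] 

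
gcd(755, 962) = 1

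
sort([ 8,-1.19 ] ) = [ - 1.19, 8]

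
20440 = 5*4088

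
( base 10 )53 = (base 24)25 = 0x35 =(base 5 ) 203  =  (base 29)1o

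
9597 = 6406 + 3191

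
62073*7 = 434511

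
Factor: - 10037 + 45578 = 35541 = 3^2*11^1* 359^1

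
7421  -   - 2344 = 9765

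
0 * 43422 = 0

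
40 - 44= -4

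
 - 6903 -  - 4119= - 2784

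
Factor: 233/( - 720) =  - 2^(  -  4 ) * 3^( - 2)*5^( - 1 )*233^1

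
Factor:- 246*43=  - 10578=- 2^1*3^1*41^1*43^1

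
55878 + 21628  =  77506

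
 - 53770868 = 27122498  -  80893366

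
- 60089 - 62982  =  -123071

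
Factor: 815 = 5^1*163^1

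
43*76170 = 3275310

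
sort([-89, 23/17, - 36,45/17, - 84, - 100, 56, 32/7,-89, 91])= [ - 100, -89, - 89, - 84, - 36,23/17,45/17, 32/7,56, 91]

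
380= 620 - 240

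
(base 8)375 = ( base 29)8l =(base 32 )7t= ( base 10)253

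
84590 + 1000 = 85590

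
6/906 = 1/151 = 0.01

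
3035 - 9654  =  -6619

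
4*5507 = 22028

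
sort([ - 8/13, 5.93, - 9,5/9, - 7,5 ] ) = [ - 9, - 7, - 8/13, 5/9, 5,5.93 ] 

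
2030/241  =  2030/241  =  8.42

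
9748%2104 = 1332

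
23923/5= 23923/5 = 4784.60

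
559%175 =34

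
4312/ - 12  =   - 360 + 2/3 = - 359.33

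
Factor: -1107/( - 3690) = 3/10 = 2^(-1) * 3^1 * 5^( - 1)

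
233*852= 198516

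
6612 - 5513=1099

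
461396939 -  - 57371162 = 518768101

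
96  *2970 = 285120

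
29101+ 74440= 103541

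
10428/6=1738 = 1738.00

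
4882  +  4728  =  9610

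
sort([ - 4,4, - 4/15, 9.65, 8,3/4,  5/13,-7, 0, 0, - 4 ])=[ - 7, - 4,-4 ,-4/15, 0,0, 5/13, 3/4,  4,8,9.65]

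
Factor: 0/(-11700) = 0 = 0^1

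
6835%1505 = 815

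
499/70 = 499/70 = 7.13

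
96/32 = 3 = 3.00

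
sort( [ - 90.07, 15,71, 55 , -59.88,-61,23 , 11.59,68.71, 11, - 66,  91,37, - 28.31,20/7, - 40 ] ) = [ - 90.07, - 66 , - 61, - 59.88, - 40, - 28.31, 20/7  ,  11,11.59, 15,23,37,55, 68.71, 71,91] 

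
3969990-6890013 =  - 2920023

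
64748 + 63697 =128445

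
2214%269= 62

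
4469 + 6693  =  11162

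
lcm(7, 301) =301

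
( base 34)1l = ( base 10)55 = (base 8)67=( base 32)1n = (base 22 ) 2b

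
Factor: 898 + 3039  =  31^1* 127^1 = 3937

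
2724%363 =183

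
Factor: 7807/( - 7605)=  - 3^( -2 )*5^( - 1)*13^( - 2)*37^1 * 211^1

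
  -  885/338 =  -885/338=   - 2.62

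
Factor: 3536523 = 3^2*97^1 *4051^1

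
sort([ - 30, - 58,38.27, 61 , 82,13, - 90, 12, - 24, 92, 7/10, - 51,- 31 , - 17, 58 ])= [ - 90, - 58, - 51, - 31, - 30 , - 24,-17, 7/10, 12 , 13,38.27,58, 61, 82,92]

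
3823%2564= 1259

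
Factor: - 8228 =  - 2^2* 11^2*17^1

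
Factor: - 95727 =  - 3^1*17^1*1877^1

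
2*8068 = 16136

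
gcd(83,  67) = 1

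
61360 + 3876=65236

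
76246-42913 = 33333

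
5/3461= 5/3461 = 0.00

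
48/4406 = 24/2203 = 0.01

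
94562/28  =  47281/14= 3377.21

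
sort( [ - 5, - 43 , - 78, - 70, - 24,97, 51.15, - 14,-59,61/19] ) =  [ - 78 ,- 70,-59, - 43, - 24, - 14, - 5  ,  61/19,51.15, 97 ] 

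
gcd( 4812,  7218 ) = 2406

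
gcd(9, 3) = 3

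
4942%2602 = 2340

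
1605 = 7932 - 6327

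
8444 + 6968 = 15412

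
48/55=48/55 = 0.87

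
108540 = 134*810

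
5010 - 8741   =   - 3731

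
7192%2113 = 853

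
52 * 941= 48932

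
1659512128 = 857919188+801592940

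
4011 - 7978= -3967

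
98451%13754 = 2173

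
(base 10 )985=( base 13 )5aa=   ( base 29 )14S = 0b1111011001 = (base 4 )33121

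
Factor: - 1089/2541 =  - 3^1 * 7^( - 1) = - 3/7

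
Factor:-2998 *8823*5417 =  - 2^1*3^1*17^1 * 173^1*1499^1*5417^1 = - 143286984618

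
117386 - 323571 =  - 206185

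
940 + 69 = 1009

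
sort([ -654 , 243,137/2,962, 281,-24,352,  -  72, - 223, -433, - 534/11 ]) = [-654,-433 , - 223, - 72, - 534/11,-24  ,  137/2,243, 281,352, 962] 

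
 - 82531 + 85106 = 2575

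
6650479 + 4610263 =11260742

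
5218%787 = 496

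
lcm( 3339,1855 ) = 16695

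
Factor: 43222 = 2^1*21611^1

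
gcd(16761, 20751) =3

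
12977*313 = 4061801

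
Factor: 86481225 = 3^2* 5^2* 61^1 * 6301^1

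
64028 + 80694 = 144722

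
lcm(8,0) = 0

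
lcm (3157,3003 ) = 123123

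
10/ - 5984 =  - 1 + 2987/2992 = -0.00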